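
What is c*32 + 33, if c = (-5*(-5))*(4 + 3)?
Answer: 5633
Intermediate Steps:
c = 175 (c = 25*7 = 175)
c*32 + 33 = 175*32 + 33 = 5600 + 33 = 5633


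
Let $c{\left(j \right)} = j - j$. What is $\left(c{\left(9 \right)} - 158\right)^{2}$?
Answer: $24964$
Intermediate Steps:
$c{\left(j \right)} = 0$
$\left(c{\left(9 \right)} - 158\right)^{2} = \left(0 - 158\right)^{2} = \left(-158\right)^{2} = 24964$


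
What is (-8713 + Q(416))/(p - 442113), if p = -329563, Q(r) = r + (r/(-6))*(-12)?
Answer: 7465/771676 ≈ 0.0096737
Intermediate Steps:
Q(r) = 3*r (Q(r) = r + (r*(-⅙))*(-12) = r - r/6*(-12) = r + 2*r = 3*r)
(-8713 + Q(416))/(p - 442113) = (-8713 + 3*416)/(-329563 - 442113) = (-8713 + 1248)/(-771676) = -7465*(-1/771676) = 7465/771676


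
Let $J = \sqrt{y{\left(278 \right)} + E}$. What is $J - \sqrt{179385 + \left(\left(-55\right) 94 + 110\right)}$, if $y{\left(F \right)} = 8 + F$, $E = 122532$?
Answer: $\sqrt{122818} - 5 \sqrt{6973} \approx -67.068$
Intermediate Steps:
$J = \sqrt{122818}$ ($J = \sqrt{\left(8 + 278\right) + 122532} = \sqrt{286 + 122532} = \sqrt{122818} \approx 350.45$)
$J - \sqrt{179385 + \left(\left(-55\right) 94 + 110\right)} = \sqrt{122818} - \sqrt{179385 + \left(\left(-55\right) 94 + 110\right)} = \sqrt{122818} - \sqrt{179385 + \left(-5170 + 110\right)} = \sqrt{122818} - \sqrt{179385 - 5060} = \sqrt{122818} - \sqrt{174325} = \sqrt{122818} - 5 \sqrt{6973}$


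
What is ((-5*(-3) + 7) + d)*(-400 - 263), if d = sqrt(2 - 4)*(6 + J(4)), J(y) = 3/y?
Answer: -14586 - 17901*I*sqrt(2)/4 ≈ -14586.0 - 6329.0*I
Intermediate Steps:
d = 27*I*sqrt(2)/4 (d = sqrt(2 - 4)*(6 + 3/4) = sqrt(-2)*(6 + 3*(1/4)) = (I*sqrt(2))*(6 + 3/4) = (I*sqrt(2))*(27/4) = 27*I*sqrt(2)/4 ≈ 9.5459*I)
((-5*(-3) + 7) + d)*(-400 - 263) = ((-5*(-3) + 7) + 27*I*sqrt(2)/4)*(-400 - 263) = ((15 + 7) + 27*I*sqrt(2)/4)*(-663) = (22 + 27*I*sqrt(2)/4)*(-663) = -14586 - 17901*I*sqrt(2)/4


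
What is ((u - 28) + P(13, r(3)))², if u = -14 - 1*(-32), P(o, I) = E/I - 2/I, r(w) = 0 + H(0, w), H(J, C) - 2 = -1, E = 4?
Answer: 64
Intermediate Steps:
H(J, C) = 1 (H(J, C) = 2 - 1 = 1)
r(w) = 1 (r(w) = 0 + 1 = 1)
P(o, I) = 2/I (P(o, I) = 4/I - 2/I = 2/I)
u = 18 (u = -14 + 32 = 18)
((u - 28) + P(13, r(3)))² = ((18 - 28) + 2/1)² = (-10 + 2*1)² = (-10 + 2)² = (-8)² = 64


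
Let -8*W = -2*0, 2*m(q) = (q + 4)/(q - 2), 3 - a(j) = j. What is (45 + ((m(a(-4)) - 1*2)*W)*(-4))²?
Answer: 2025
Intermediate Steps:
a(j) = 3 - j
m(q) = (4 + q)/(2*(-2 + q)) (m(q) = ((q + 4)/(q - 2))/2 = ((4 + q)/(-2 + q))/2 = (4 + q)/(2*(-2 + q)))
W = 0 (W = -(-1)*0/4 = -⅛*0 = 0)
(45 + ((m(a(-4)) - 1*2)*W)*(-4))² = (45 + (((4 + (3 - 1*(-4)))/(2*(-2 + (3 - 1*(-4)))) - 1*2)*0)*(-4))² = (45 + (((4 + (3 + 4))/(2*(-2 + (3 + 4))) - 2)*0)*(-4))² = (45 + (((4 + 7)/(2*(-2 + 7)) - 2)*0)*(-4))² = (45 + (((½)*11/5 - 2)*0)*(-4))² = (45 + (((½)*(⅕)*11 - 2)*0)*(-4))² = (45 + ((11/10 - 2)*0)*(-4))² = (45 - 9/10*0*(-4))² = (45 + 0*(-4))² = (45 + 0)² = 45² = 2025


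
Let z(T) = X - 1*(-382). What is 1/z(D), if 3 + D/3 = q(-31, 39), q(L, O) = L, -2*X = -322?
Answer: 1/543 ≈ 0.0018416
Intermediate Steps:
X = 161 (X = -1/2*(-322) = 161)
D = -102 (D = -9 + 3*(-31) = -9 - 93 = -102)
z(T) = 543 (z(T) = 161 - 1*(-382) = 161 + 382 = 543)
1/z(D) = 1/543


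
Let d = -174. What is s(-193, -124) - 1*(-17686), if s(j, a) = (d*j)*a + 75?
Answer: -4146407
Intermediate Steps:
s(j, a) = 75 - 174*a*j (s(j, a) = (-174*j)*a + 75 = -174*a*j + 75 = 75 - 174*a*j)
s(-193, -124) - 1*(-17686) = (75 - 174*(-124)*(-193)) - 1*(-17686) = (75 - 4164168) + 17686 = -4164093 + 17686 = -4146407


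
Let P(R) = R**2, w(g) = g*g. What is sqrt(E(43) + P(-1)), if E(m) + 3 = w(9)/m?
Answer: I*sqrt(215)/43 ≈ 0.341*I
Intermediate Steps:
w(g) = g**2
E(m) = -3 + 81/m (E(m) = -3 + 9**2/m = -3 + 81/m)
sqrt(E(43) + P(-1)) = sqrt((-3 + 81/43) + (-1)**2) = sqrt((-3 + 81*(1/43)) + 1) = sqrt((-3 + 81/43) + 1) = sqrt(-48/43 + 1) = sqrt(-5/43) = I*sqrt(215)/43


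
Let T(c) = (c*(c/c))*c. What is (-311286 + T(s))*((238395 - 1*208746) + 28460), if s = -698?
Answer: 10222419062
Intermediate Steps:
T(c) = c² (T(c) = (c*1)*c = c*c = c²)
(-311286 + T(s))*((238395 - 1*208746) + 28460) = (-311286 + (-698)²)*((238395 - 1*208746) + 28460) = (-311286 + 487204)*((238395 - 208746) + 28460) = 175918*(29649 + 28460) = 175918*58109 = 10222419062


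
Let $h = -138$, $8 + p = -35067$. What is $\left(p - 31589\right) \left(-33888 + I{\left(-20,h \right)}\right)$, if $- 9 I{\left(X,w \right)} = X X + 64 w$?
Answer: $\frac{19769875840}{9} \approx 2.1967 \cdot 10^{9}$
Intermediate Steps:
$p = -35075$ ($p = -8 - 35067 = -35075$)
$I{\left(X,w \right)} = - \frac{64 w}{9} - \frac{X^{2}}{9}$ ($I{\left(X,w \right)} = - \frac{X X + 64 w}{9} = - \frac{X^{2} + 64 w}{9} = - \frac{64 w}{9} - \frac{X^{2}}{9}$)
$\left(p - 31589\right) \left(-33888 + I{\left(-20,h \right)}\right) = \left(-35075 - 31589\right) \left(-33888 - \left(- \frac{2944}{3} + \frac{\left(-20\right)^{2}}{9}\right)\right) = - 66664 \left(-33888 + \left(\frac{2944}{3} - \frac{400}{9}\right)\right) = - 66664 \left(-33888 + \frac{8432}{9}\right) = \left(-66664\right) \left(- \frac{296560}{9}\right) = \frac{19769875840}{9}$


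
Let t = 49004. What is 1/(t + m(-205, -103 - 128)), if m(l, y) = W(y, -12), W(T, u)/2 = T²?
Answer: 1/155726 ≈ 6.4215e-6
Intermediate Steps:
W(T, u) = 2*T²
m(l, y) = 2*y²
1/(t + m(-205, -103 - 128)) = 1/(49004 + 2*(-103 - 128)²) = 1/(49004 + 2*(-231)²) = 1/(49004 + 2*53361) = 1/(49004 + 106722) = 1/155726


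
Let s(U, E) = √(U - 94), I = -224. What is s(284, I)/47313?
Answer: √190/47313 ≈ 0.00029134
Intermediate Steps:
s(U, E) = √(-94 + U)
s(284, I)/47313 = √(-94 + 284)/47313 = √190*(1/47313) = √190/47313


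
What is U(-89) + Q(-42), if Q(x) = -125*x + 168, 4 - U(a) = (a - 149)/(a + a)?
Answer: 482439/89 ≈ 5420.7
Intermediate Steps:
U(a) = 4 - (-149 + a)/(2*a) (U(a) = 4 - (a - 149)/(a + a) = 4 - (-149 + a)/(2*a))
Q(x) = 168 - 125*x
U(-89) + Q(-42) = (½)*(149 + 7*(-89))/(-89) + (168 - 125*(-42)) = (½)*(-1/89)*(149 - 623) + (168 + 5250) = (½)*(-1/89)*(-474) + 5418 = 237/89 + 5418 = 482439/89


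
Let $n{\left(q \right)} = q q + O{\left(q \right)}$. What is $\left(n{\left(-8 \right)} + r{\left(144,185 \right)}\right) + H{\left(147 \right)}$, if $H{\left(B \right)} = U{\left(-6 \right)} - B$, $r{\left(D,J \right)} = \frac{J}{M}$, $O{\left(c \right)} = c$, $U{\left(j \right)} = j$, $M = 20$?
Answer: $- \frac{351}{4} \approx -87.75$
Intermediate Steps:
$r{\left(D,J \right)} = \frac{J}{20}$
$H{\left(B \right)} = -6 - B$
$n{\left(q \right)} = q + q^{2}$ ($n{\left(q \right)} = q q + q = q^{2} + q = q + q^{2}$)
$\left(n{\left(-8 \right)} + r{\left(144,185 \right)}\right) + H{\left(147 \right)} = \left(- 8 \left(1 - 8\right) + \frac{1}{20} \cdot 185\right) - 153 = \left(\left(-8\right) \left(-7\right) + \frac{37}{4}\right) - 153 = \left(56 + \frac{37}{4}\right) - 153 = \frac{261}{4} - 153 = - \frac{351}{4}$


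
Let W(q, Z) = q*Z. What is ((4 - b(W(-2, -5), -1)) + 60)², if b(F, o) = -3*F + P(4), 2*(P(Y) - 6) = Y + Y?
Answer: 7056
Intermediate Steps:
P(Y) = 6 + Y (P(Y) = 6 + (Y + Y)/2 = 6 + (2*Y)/2 = 6 + Y)
W(q, Z) = Z*q
b(F, o) = 10 - 3*F (b(F, o) = -3*F + (6 + 4) = -3*F + 10 = 10 - 3*F)
((4 - b(W(-2, -5), -1)) + 60)² = ((4 - (10 - (-15)*(-2))) + 60)² = ((4 - (10 - 3*10)) + 60)² = ((4 - (10 - 30)) + 60)² = ((4 - 1*(-20)) + 60)² = ((4 + 20) + 60)² = (24 + 60)² = 84² = 7056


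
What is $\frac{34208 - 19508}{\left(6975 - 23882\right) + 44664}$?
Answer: $\frac{14700}{27757} \approx 0.5296$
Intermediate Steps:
$\frac{34208 - 19508}{\left(6975 - 23882\right) + 44664} = \frac{14700}{-16907 + 44664} = \frac{14700}{27757}$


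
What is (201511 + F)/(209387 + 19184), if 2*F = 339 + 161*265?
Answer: 31859/32653 ≈ 0.97568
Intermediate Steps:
F = 21502 (F = (339 + 161*265)/2 = (339 + 42665)/2 = (1/2)*43004 = 21502)
(201511 + F)/(209387 + 19184) = (201511 + 21502)/(209387 + 19184) = 223013/228571 = 223013*(1/228571) = 31859/32653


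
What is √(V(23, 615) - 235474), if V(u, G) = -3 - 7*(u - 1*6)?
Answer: 2*I*√58899 ≈ 485.38*I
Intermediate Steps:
V(u, G) = 39 - 7*u (V(u, G) = -3 - 7*(u - 6) = -3 - 7*(-6 + u) = -3 + (42 - 7*u) = 39 - 7*u)
√(V(23, 615) - 235474) = √((39 - 7*23) - 235474) = √((39 - 161) - 235474) = √(-122 - 235474) = √(-235596) = 2*I*√58899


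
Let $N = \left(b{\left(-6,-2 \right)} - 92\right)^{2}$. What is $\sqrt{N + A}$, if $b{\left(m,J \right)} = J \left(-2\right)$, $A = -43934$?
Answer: $i \sqrt{36190} \approx 190.24 i$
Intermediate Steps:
$b{\left(m,J \right)} = - 2 J$
$N = 7744$ ($N = \left(\left(-2\right) \left(-2\right) - 92\right)^{2} = \left(4 - 92\right)^{2} = \left(-88\right)^{2} = 7744$)
$\sqrt{N + A} = \sqrt{7744 - 43934} = \sqrt{-36190} = i \sqrt{36190}$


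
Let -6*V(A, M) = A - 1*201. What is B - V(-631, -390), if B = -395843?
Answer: -1187945/3 ≈ -3.9598e+5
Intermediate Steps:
V(A, M) = 67/2 - A/6 (V(A, M) = -(A - 1*201)/6 = -(A - 201)/6 = -(-201 + A)/6 = 67/2 - A/6)
B - V(-631, -390) = -395843 - (67/2 - ⅙*(-631)) = -395843 - (67/2 + 631/6) = -395843 - 1*416/3 = -395843 - 416/3 = -1187945/3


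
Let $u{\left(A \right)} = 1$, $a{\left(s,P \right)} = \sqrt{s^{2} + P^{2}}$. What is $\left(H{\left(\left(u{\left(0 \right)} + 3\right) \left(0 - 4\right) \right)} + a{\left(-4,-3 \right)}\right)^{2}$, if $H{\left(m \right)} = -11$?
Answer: $36$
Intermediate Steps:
$a{\left(s,P \right)} = \sqrt{P^{2} + s^{2}}$
$\left(H{\left(\left(u{\left(0 \right)} + 3\right) \left(0 - 4\right) \right)} + a{\left(-4,-3 \right)}\right)^{2} = \left(-11 + \sqrt{\left(-3\right)^{2} + \left(-4\right)^{2}}\right)^{2} = \left(-11 + \sqrt{9 + 16}\right)^{2} = \left(-11 + \sqrt{25}\right)^{2} = \left(-11 + 5\right)^{2} = \left(-6\right)^{2} = 36$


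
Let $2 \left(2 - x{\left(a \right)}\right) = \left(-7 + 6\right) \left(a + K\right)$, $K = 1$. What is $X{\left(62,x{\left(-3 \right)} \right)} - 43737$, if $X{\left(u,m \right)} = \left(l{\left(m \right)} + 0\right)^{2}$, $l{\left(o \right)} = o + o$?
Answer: $-43733$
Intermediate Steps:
$l{\left(o \right)} = 2 o$
$x{\left(a \right)} = \frac{5}{2} + \frac{a}{2}$ ($x{\left(a \right)} = 2 - \frac{\left(-7 + 6\right) \left(a + 1\right)}{2} = 2 - \frac{\left(-1\right) \left(1 + a\right)}{2} = 2 - \frac{-1 - a}{2} = 2 + \left(\frac{1}{2} + \frac{a}{2}\right) = \frac{5}{2} + \frac{a}{2}$)
$X{\left(u,m \right)} = 4 m^{2}$ ($X{\left(u,m \right)} = \left(2 m + 0\right)^{2} = \left(2 m\right)^{2} = 4 m^{2}$)
$X{\left(62,x{\left(-3 \right)} \right)} - 43737 = 4 \left(\frac{5}{2} + \frac{1}{2} \left(-3\right)\right)^{2} - 43737 = 4 \left(\frac{5}{2} - \frac{3}{2}\right)^{2} - 43737 = 4 \cdot 1^{2} - 43737 = 4 \cdot 1 - 43737 = 4 - 43737 = -43733$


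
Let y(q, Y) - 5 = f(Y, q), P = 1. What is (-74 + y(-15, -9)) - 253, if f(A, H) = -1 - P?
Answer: -324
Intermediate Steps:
f(A, H) = -2 (f(A, H) = -1 - 1*1 = -1 - 1 = -2)
y(q, Y) = 3 (y(q, Y) = 5 - 2 = 3)
(-74 + y(-15, -9)) - 253 = (-74 + 3) - 253 = -71 - 253 = -324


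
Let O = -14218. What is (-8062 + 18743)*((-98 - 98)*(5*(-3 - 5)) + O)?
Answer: -68123418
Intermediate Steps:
(-8062 + 18743)*((-98 - 98)*(5*(-3 - 5)) + O) = (-8062 + 18743)*((-98 - 98)*(5*(-3 - 5)) - 14218) = 10681*(-980*(-8) - 14218) = 10681*(-196*(-40) - 14218) = 10681*(7840 - 14218) = 10681*(-6378) = -68123418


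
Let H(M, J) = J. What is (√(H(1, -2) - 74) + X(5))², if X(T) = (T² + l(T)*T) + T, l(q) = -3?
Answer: 149 + 60*I*√19 ≈ 149.0 + 261.53*I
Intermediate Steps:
X(T) = T² - 2*T (X(T) = (T² - 3*T) + T = T² - 2*T)
(√(H(1, -2) - 74) + X(5))² = (√(-2 - 74) + 5*(-2 + 5))² = (√(-76) + 5*3)² = (2*I*√19 + 15)² = (15 + 2*I*√19)²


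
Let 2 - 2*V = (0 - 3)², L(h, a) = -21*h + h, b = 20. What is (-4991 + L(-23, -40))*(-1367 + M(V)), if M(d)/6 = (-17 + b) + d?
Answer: 6207470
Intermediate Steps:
L(h, a) = -20*h
V = -7/2 (V = 1 - (0 - 3)²/2 = 1 - ½*(-3)² = 1 - ½*9 = 1 - 9/2 = -7/2 ≈ -3.5000)
M(d) = 18 + 6*d (M(d) = 6*((-17 + 20) + d) = 6*(3 + d) = 18 + 6*d)
(-4991 + L(-23, -40))*(-1367 + M(V)) = (-4991 - 20*(-23))*(-1367 + (18 + 6*(-7/2))) = (-4991 + 460)*(-1367 + (18 - 21)) = -4531*(-1367 - 3) = -4531*(-1370) = 6207470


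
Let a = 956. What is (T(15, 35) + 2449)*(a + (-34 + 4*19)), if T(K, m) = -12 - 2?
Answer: 2430130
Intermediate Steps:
T(K, m) = -14
(T(15, 35) + 2449)*(a + (-34 + 4*19)) = (-14 + 2449)*(956 + (-34 + 4*19)) = 2435*(956 + (-34 + 76)) = 2435*(956 + 42) = 2435*998 = 2430130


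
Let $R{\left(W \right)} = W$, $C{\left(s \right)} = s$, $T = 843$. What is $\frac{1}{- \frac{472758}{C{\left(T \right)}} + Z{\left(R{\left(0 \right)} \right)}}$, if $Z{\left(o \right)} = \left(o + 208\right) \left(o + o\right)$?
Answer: $- \frac{281}{157586} \approx -0.0017832$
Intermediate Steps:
$Z{\left(o \right)} = 2 o \left(208 + o\right)$ ($Z{\left(o \right)} = \left(208 + o\right) 2 o = 2 o \left(208 + o\right)$)
$\frac{1}{- \frac{472758}{C{\left(T \right)}} + Z{\left(R{\left(0 \right)} \right)}} = \frac{1}{- \frac{472758}{843} + 2 \cdot 0 \left(208 + 0\right)} = \frac{1}{\left(-472758\right) \frac{1}{843} + 2 \cdot 0 \cdot 208} = \frac{1}{- \frac{157586}{281} + 0} = \frac{1}{- \frac{157586}{281}} = - \frac{281}{157586}$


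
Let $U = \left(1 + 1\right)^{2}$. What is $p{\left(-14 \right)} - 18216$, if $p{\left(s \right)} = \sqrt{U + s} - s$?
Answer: $-18202 + i \sqrt{10} \approx -18202.0 + 3.1623 i$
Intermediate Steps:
$U = 4$ ($U = 2^{2} = 4$)
$p{\left(s \right)} = \sqrt{4 + s} - s$
$p{\left(-14 \right)} - 18216 = \left(\sqrt{4 - 14} - -14\right) - 18216 = \left(\sqrt{-10} + 14\right) - 18216 = \left(i \sqrt{10} + 14\right) - 18216 = \left(14 + i \sqrt{10}\right) - 18216 = -18202 + i \sqrt{10}$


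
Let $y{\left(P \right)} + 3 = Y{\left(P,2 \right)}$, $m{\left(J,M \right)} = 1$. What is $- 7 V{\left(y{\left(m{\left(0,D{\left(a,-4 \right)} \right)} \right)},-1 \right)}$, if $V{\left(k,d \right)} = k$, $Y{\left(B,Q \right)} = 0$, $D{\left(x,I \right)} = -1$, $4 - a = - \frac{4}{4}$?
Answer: $21$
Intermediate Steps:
$a = 5$ ($a = 4 - - \frac{4}{4} = 4 - \left(-4\right) \frac{1}{4} = 4 - -1 = 4 + 1 = 5$)
$y{\left(P \right)} = -3$ ($y{\left(P \right)} = -3 + 0 = -3$)
$- 7 V{\left(y{\left(m{\left(0,D{\left(a,-4 \right)} \right)} \right)},-1 \right)} = \left(-7\right) \left(-3\right) = 21$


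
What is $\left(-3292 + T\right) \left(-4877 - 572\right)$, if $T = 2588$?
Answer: $3836096$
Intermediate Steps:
$\left(-3292 + T\right) \left(-4877 - 572\right) = \left(-3292 + 2588\right) \left(-4877 - 572\right) = \left(-704\right) \left(-5449\right) = 3836096$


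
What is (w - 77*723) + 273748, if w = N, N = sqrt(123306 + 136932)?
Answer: 218077 + sqrt(260238) ≈ 2.1859e+5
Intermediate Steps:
N = sqrt(260238) ≈ 510.14
w = sqrt(260238) ≈ 510.14
(w - 77*723) + 273748 = (sqrt(260238) - 77*723) + 273748 = (sqrt(260238) - 55671) + 273748 = (-55671 + sqrt(260238)) + 273748 = 218077 + sqrt(260238)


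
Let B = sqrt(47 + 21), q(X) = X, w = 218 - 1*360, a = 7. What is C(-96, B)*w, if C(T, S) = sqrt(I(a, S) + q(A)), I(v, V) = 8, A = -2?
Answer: -142*sqrt(6) ≈ -347.83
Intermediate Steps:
w = -142 (w = 218 - 360 = -142)
B = 2*sqrt(17) (B = sqrt(68) = 2*sqrt(17) ≈ 8.2462)
C(T, S) = sqrt(6) (C(T, S) = sqrt(8 - 2) = sqrt(6))
C(-96, B)*w = sqrt(6)*(-142) = -142*sqrt(6)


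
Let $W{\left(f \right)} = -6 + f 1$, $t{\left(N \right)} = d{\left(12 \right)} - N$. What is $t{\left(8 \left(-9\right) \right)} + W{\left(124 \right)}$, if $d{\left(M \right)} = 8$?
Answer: $198$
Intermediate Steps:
$t{\left(N \right)} = 8 - N$
$W{\left(f \right)} = -6 + f$
$t{\left(8 \left(-9\right) \right)} + W{\left(124 \right)} = \left(8 - 8 \left(-9\right)\right) + \left(-6 + 124\right) = \left(8 - -72\right) + 118 = \left(8 + 72\right) + 118 = 80 + 118 = 198$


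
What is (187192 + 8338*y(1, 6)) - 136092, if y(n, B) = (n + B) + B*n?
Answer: 159494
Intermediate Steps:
y(n, B) = B + n + B*n (y(n, B) = (B + n) + B*n = B + n + B*n)
(187192 + 8338*y(1, 6)) - 136092 = (187192 + 8338*(6 + 1 + 6*1)) - 136092 = (187192 + 8338*(6 + 1 + 6)) - 136092 = (187192 + 8338*13) - 136092 = (187192 + 108394) - 136092 = 295586 - 136092 = 159494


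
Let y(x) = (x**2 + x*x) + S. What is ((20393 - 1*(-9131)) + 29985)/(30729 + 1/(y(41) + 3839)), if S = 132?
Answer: 436379497/225335758 ≈ 1.9366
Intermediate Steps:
y(x) = 132 + 2*x**2 (y(x) = (x**2 + x*x) + 132 = (x**2 + x**2) + 132 = 2*x**2 + 132 = 132 + 2*x**2)
((20393 - 1*(-9131)) + 29985)/(30729 + 1/(y(41) + 3839)) = ((20393 - 1*(-9131)) + 29985)/(30729 + 1/((132 + 2*41**2) + 3839)) = ((20393 + 9131) + 29985)/(30729 + 1/((132 + 2*1681) + 3839)) = (29524 + 29985)/(30729 + 1/((132 + 3362) + 3839)) = 59509/(30729 + 1/(3494 + 3839)) = 59509/(30729 + 1/7333) = 59509/(225335758/7333) = 59509*(7333/225335758) = 436379497/225335758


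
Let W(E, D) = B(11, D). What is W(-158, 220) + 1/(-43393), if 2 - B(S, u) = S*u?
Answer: -104924275/43393 ≈ -2418.0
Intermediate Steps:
B(S, u) = 2 - S*u
W(E, D) = 2 - 11*D (W(E, D) = 2 - 1*11*D = 2 - 11*D)
W(-158, 220) + 1/(-43393) = (2 - 11*220) + 1/(-43393) = (2 - 2420) - 1/43393 = -2418 - 1/43393 = -104924275/43393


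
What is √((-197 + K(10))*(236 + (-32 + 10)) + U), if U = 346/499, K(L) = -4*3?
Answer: 2*I*√2784161518/499 ≈ 211.48*I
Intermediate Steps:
K(L) = -12
U = 346/499 (U = 346*(1/499) = 346/499 ≈ 0.69339)
√((-197 + K(10))*(236 + (-32 + 10)) + U) = √((-197 - 12)*(236 + (-32 + 10)) + 346/499) = √(-209*(236 - 22) + 346/499) = √(-209*214 + 346/499) = √(-44726 + 346/499) = √(-22317928/499) = 2*I*√2784161518/499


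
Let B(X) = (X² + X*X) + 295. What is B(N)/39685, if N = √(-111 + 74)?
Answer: 221/39685 ≈ 0.0055689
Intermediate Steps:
N = I*√37 (N = √(-37) = I*√37 ≈ 6.0828*I)
B(X) = 295 + 2*X² (B(X) = (X² + X²) + 295 = 2*X² + 295 = 295 + 2*X²)
B(N)/39685 = (295 + 2*(I*√37)²)/39685 = (295 + 2*(-37))*(1/39685) = (295 - 74)*(1/39685) = 221*(1/39685) = 221/39685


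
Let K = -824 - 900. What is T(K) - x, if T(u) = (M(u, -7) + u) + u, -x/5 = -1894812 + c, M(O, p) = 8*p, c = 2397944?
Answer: 2512156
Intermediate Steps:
K = -1724
x = -2515660 (x = -5*(-1894812 + 2397944) = -5*503132 = -2515660)
T(u) = -56 + 2*u (T(u) = (8*(-7) + u) + u = (-56 + u) + u = -56 + 2*u)
T(K) - x = (-56 + 2*(-1724)) - 1*(-2515660) = (-56 - 3448) + 2515660 = -3504 + 2515660 = 2512156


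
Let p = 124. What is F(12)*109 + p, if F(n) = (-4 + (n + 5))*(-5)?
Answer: -6961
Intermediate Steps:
F(n) = -5 - 5*n (F(n) = (-4 + (5 + n))*(-5) = (1 + n)*(-5) = -5 - 5*n)
F(12)*109 + p = (-5 - 5*12)*109 + 124 = (-5 - 60)*109 + 124 = -65*109 + 124 = -7085 + 124 = -6961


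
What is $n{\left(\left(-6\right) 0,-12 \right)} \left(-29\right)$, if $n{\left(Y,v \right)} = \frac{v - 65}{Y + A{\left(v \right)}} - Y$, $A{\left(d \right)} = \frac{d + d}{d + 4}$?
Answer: $\frac{2233}{3} \approx 744.33$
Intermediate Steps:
$A{\left(d \right)} = \frac{2 d}{4 + d}$
$n{\left(Y,v \right)} = - Y + \frac{-65 + v}{Y + \frac{2 v}{4 + v}}$ ($n{\left(Y,v \right)} = \frac{v - 65}{Y + \frac{2 v}{4 + v}} - Y = \frac{-65 + v}{Y + \frac{2 v}{4 + v}} - Y = - Y + \frac{-65 + v}{Y + \frac{2 v}{4 + v}}$)
$n{\left(\left(-6\right) 0,-12 \right)} \left(-29\right) = \frac{- \left(4 - 12\right) \left(65 + \left(\left(-6\right) 0\right)^{2} - -12\right) - 2 \left(\left(-6\right) 0\right) \left(-12\right)}{2 \left(-12\right) + \left(-6\right) 0 \left(4 - 12\right)} \left(-29\right) = \frac{\left(-1\right) \left(-8\right) \left(65 + 0^{2} + 12\right) - 0 \left(-12\right)}{-24 + 0 \left(-8\right)} \left(-29\right) = \frac{\left(-1\right) \left(-8\right) \left(65 + 0 + 12\right) + 0}{-24 + 0} \left(-29\right) = \frac{\left(-1\right) \left(-8\right) 77 + 0}{-24} \left(-29\right) = - \frac{616 + 0}{24} \left(-29\right) = \left(- \frac{1}{24}\right) 616 \left(-29\right) = \left(- \frac{77}{3}\right) \left(-29\right) = \frac{2233}{3}$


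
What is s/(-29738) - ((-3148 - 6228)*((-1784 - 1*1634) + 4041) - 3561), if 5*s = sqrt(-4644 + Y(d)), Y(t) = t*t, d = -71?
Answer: 5844809 - sqrt(397)/148690 ≈ 5.8448e+6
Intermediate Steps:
Y(t) = t**2
s = sqrt(397)/5 (s = sqrt(-4644 + (-71)**2)/5 = sqrt(-4644 + 5041)/5 = sqrt(397)/5 ≈ 3.9850)
s/(-29738) - ((-3148 - 6228)*((-1784 - 1*1634) + 4041) - 3561) = (sqrt(397)/5)/(-29738) - ((-3148 - 6228)*((-1784 - 1*1634) + 4041) - 3561) = (sqrt(397)/5)*(-1/29738) - (-9376*((-1784 - 1634) + 4041) - 3561) = -sqrt(397)/148690 - (-9376*(-3418 + 4041) - 3561) = -sqrt(397)/148690 - (-9376*623 - 3561) = -sqrt(397)/148690 - (-5841248 - 3561) = -sqrt(397)/148690 - 1*(-5844809) = -sqrt(397)/148690 + 5844809 = 5844809 - sqrt(397)/148690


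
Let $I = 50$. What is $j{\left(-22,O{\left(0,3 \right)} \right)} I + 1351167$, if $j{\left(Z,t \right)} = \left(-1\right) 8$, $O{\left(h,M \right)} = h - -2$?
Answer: $1350767$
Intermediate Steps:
$O{\left(h,M \right)} = 2 + h$ ($O{\left(h,M \right)} = h + 2 = 2 + h$)
$j{\left(Z,t \right)} = -8$
$j{\left(-22,O{\left(0,3 \right)} \right)} I + 1351167 = \left(-8\right) 50 + 1351167 = -400 + 1351167 = 1350767$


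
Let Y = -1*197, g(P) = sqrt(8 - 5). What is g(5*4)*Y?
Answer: -197*sqrt(3) ≈ -341.21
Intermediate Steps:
g(P) = sqrt(3)
Y = -197
g(5*4)*Y = sqrt(3)*(-197) = -197*sqrt(3)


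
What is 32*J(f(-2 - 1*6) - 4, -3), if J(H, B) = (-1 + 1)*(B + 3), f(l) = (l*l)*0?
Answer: 0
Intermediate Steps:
f(l) = 0 (f(l) = l²*0 = 0)
J(H, B) = 0 (J(H, B) = 0*(3 + B) = 0)
32*J(f(-2 - 1*6) - 4, -3) = 32*0 = 0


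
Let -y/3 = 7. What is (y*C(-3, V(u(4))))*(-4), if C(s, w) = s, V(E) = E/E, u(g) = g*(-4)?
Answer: -252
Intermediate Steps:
y = -21 (y = -3*7 = -21)
u(g) = -4*g
V(E) = 1
(y*C(-3, V(u(4))))*(-4) = -21*(-3)*(-4) = 63*(-4) = -252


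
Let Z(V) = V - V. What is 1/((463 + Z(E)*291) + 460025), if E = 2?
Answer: 1/460488 ≈ 2.1716e-6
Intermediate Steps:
Z(V) = 0
1/((463 + Z(E)*291) + 460025) = 1/((463 + 0*291) + 460025) = 1/((463 + 0) + 460025) = 1/(463 + 460025) = 1/460488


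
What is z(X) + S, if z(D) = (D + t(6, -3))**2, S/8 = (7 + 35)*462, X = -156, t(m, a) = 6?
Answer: 177732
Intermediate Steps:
S = 155232 (S = 8*((7 + 35)*462) = 8*(42*462) = 8*19404 = 155232)
z(D) = (6 + D)**2 (z(D) = (D + 6)**2 = (6 + D)**2)
z(X) + S = (6 - 156)**2 + 155232 = (-150)**2 + 155232 = 22500 + 155232 = 177732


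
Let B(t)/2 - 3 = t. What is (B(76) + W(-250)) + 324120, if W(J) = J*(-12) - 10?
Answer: 327268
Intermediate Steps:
B(t) = 6 + 2*t
W(J) = -10 - 12*J (W(J) = -12*J - 10 = -10 - 12*J)
(B(76) + W(-250)) + 324120 = ((6 + 2*76) + (-10 - 12*(-250))) + 324120 = ((6 + 152) + (-10 + 3000)) + 324120 = (158 + 2990) + 324120 = 3148 + 324120 = 327268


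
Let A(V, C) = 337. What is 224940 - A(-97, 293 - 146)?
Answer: 224603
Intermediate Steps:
224940 - A(-97, 293 - 146) = 224940 - 1*337 = 224940 - 337 = 224603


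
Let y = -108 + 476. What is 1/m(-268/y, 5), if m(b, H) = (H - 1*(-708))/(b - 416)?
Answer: -38339/65596 ≈ -0.58447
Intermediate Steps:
y = 368
m(b, H) = (708 + H)/(-416 + b) (m(b, H) = (H + 708)/(-416 + b) = (708 + H)/(-416 + b))
1/m(-268/y, 5) = 1/((708 + 5)/(-416 - 268/368)) = 1/(713/(-416 - 268*1/368)) = 1/(713/(-416 - 67/92)) = 1/(713/(-38339/92)) = 1/(-92/38339*713) = 1/(-65596/38339) = -38339/65596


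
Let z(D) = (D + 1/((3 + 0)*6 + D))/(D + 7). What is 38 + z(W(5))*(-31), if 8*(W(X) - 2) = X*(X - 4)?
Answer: 373391/12705 ≈ 29.389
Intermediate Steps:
W(X) = 2 + X*(-4 + X)/8 (W(X) = 2 + (X*(X - 4))/8 = 2 + (X*(-4 + X))/8 = 2 + X*(-4 + X)/8)
z(D) = (D + 1/(18 + D))/(7 + D) (z(D) = (D + 1/(3*6 + D))/(7 + D) = (D + 1/(18 + D))/(7 + D))
38 + z(W(5))*(-31) = 38 + ((1 + (2 - ½*5 + (⅛)*5²)² + 18*(2 - ½*5 + (⅛)*5²))/(126 + (2 - ½*5 + (⅛)*5²)² + 25*(2 - ½*5 + (⅛)*5²)))*(-31) = 38 + ((1 + (2 - 5/2 + (⅛)*25)² + 18*(2 - 5/2 + (⅛)*25))/(126 + (2 - 5/2 + (⅛)*25)² + 25*(2 - 5/2 + (⅛)*25)))*(-31) = 38 + ((1 + (2 - 5/2 + 25/8)² + 18*(2 - 5/2 + 25/8))/(126 + (2 - 5/2 + 25/8)² + 25*(2 - 5/2 + 25/8)))*(-31) = 38 + ((1 + (21/8)² + 18*(21/8))/(126 + (21/8)² + 25*(21/8)))*(-31) = 38 + ((1 + 441/64 + 189/4)/(126 + 441/64 + 525/8))*(-31) = 38 + ((3529/64)/(12705/64))*(-31) = 38 + ((64/12705)*(3529/64))*(-31) = 38 + (3529/12705)*(-31) = 38 - 109399/12705 = 373391/12705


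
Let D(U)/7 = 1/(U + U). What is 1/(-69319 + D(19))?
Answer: -38/2634115 ≈ -1.4426e-5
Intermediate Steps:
D(U) = 7/(2*U) (D(U) = 7/(U + U) = 7/((2*U)) = 7*(1/(2*U)) = 7/(2*U))
1/(-69319 + D(19)) = 1/(-69319 + (7/2)/19) = 1/(-69319 + (7/2)*(1/19)) = 1/(-69319 + 7/38) = 1/(-2634115/38) = -38/2634115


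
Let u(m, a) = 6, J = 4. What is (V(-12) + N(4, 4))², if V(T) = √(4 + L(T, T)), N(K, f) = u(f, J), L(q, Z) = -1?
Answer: (6 + √3)² ≈ 59.785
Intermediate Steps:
N(K, f) = 6
V(T) = √3 (V(T) = √(4 - 1) = √3)
(V(-12) + N(4, 4))² = (√3 + 6)² = (6 + √3)²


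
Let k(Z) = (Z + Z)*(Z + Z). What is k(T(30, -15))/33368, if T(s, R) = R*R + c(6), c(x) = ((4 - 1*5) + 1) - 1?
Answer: 25088/4171 ≈ 6.0149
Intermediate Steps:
c(x) = -1 (c(x) = ((4 - 5) + 1) - 1 = (-1 + 1) - 1 = 0 - 1 = -1)
T(s, R) = -1 + R² (T(s, R) = R*R - 1 = R² - 1 = -1 + R²)
k(Z) = 4*Z² (k(Z) = (2*Z)*(2*Z) = 4*Z²)
k(T(30, -15))/33368 = (4*(-1 + (-15)²)²)/33368 = (4*(-1 + 225)²)*(1/33368) = (4*224²)*(1/33368) = (4*50176)*(1/33368) = 200704*(1/33368) = 25088/4171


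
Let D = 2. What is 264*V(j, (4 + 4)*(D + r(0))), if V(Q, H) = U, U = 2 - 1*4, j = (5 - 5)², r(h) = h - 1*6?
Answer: -528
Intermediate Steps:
r(h) = -6 + h (r(h) = h - 6 = -6 + h)
j = 0 (j = 0² = 0)
U = -2 (U = 2 - 4 = -2)
V(Q, H) = -2
264*V(j, (4 + 4)*(D + r(0))) = 264*(-2) = -528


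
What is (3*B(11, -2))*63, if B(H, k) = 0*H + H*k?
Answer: -4158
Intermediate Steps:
B(H, k) = H*k (B(H, k) = 0 + H*k = H*k)
(3*B(11, -2))*63 = (3*(11*(-2)))*63 = (3*(-22))*63 = -66*63 = -4158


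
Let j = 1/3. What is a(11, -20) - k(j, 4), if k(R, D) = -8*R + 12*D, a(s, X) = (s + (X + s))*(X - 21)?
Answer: -382/3 ≈ -127.33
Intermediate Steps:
j = ⅓ ≈ 0.33333
a(s, X) = (-21 + X)*(X + 2*s) (a(s, X) = (X + 2*s)*(-21 + X) = (-21 + X)*(X + 2*s))
a(11, -20) - k(j, 4) = ((-20)² - 42*11 - 21*(-20) + 2*(-20)*11) - (-8*⅓ + 12*4) = (400 - 462 + 420 - 440) - (-8/3 + 48) = -82 - 1*136/3 = -82 - 136/3 = -382/3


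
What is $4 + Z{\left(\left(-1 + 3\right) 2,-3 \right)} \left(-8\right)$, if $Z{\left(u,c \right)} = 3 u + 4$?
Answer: $-124$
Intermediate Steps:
$Z{\left(u,c \right)} = 4 + 3 u$
$4 + Z{\left(\left(-1 + 3\right) 2,-3 \right)} \left(-8\right) = 4 + \left(4 + 3 \left(-1 + 3\right) 2\right) \left(-8\right) = 4 + \left(4 + 3 \cdot 2 \cdot 2\right) \left(-8\right) = 4 + \left(4 + 3 \cdot 4\right) \left(-8\right) = 4 + \left(4 + 12\right) \left(-8\right) = 4 + 16 \left(-8\right) = 4 - 128 = -124$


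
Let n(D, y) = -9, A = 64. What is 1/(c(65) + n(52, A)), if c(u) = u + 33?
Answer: 1/89 ≈ 0.011236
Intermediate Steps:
c(u) = 33 + u
1/(c(65) + n(52, A)) = 1/((33 + 65) - 9) = 1/(98 - 9) = 1/89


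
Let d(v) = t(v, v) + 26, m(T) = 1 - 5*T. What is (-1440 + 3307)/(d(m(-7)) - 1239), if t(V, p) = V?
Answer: -1867/1177 ≈ -1.5862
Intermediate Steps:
d(v) = 26 + v (d(v) = v + 26 = 26 + v)
(-1440 + 3307)/(d(m(-7)) - 1239) = (-1440 + 3307)/((26 + (1 - 5*(-7))) - 1239) = 1867/((26 + (1 + 35)) - 1239) = 1867/((26 + 36) - 1239) = 1867/(62 - 1239) = 1867/(-1177) = 1867*(-1/1177) = -1867/1177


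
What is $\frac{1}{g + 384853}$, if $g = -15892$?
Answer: $\frac{1}{368961} \approx 2.7103 \cdot 10^{-6}$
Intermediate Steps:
$\frac{1}{g + 384853} = \frac{1}{-15892 + 384853} = \frac{1}{368961}$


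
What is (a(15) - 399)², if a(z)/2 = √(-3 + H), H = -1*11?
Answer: 159145 - 1596*I*√14 ≈ 1.5915e+5 - 5971.7*I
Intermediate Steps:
H = -11
a(z) = 2*I*√14 (a(z) = 2*√(-3 - 11) = 2*√(-14) = 2*(I*√14) = 2*I*√14)
(a(15) - 399)² = (2*I*√14 - 399)² = (-399 + 2*I*√14)²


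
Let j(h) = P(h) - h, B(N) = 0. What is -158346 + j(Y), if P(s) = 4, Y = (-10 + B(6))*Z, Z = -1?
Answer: -158352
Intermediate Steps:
Y = 10 (Y = (-10 + 0)*(-1) = -10*(-1) = 10)
j(h) = 4 - h
-158346 + j(Y) = -158346 + (4 - 1*10) = -158346 + (4 - 10) = -158346 - 6 = -158352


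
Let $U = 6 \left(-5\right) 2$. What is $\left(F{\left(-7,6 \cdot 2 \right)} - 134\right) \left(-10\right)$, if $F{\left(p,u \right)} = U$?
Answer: $1940$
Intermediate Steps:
$U = -60$ ($U = \left(-30\right) 2 = -60$)
$F{\left(p,u \right)} = -60$
$\left(F{\left(-7,6 \cdot 2 \right)} - 134\right) \left(-10\right) = \left(-60 - 134\right) \left(-10\right) = \left(-194\right) \left(-10\right) = 1940$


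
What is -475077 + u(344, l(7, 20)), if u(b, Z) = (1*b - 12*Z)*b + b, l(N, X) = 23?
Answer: -451341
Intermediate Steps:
u(b, Z) = b + b*(b - 12*Z) (u(b, Z) = (b - 12*Z)*b + b = b*(b - 12*Z) + b = b + b*(b - 12*Z))
-475077 + u(344, l(7, 20)) = -475077 + 344*(1 + 344 - 12*23) = -475077 + 344*(1 + 344 - 276) = -475077 + 344*69 = -475077 + 23736 = -451341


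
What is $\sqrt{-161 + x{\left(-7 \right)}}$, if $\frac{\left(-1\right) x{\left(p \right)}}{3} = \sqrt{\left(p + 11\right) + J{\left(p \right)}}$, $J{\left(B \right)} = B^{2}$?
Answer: $\sqrt{-161 - 3 \sqrt{53}} \approx 13.522 i$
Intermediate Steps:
$x{\left(p \right)} = - 3 \sqrt{11 + p + p^{2}}$ ($x{\left(p \right)} = - 3 \sqrt{\left(p + 11\right) + p^{2}} = - 3 \sqrt{\left(11 + p\right) + p^{2}} = - 3 \sqrt{11 + p + p^{2}}$)
$\sqrt{-161 + x{\left(-7 \right)}} = \sqrt{-161 - 3 \sqrt{11 - 7 + \left(-7\right)^{2}}} = \sqrt{-161 - 3 \sqrt{11 - 7 + 49}} = \sqrt{-161 - 3 \sqrt{53}}$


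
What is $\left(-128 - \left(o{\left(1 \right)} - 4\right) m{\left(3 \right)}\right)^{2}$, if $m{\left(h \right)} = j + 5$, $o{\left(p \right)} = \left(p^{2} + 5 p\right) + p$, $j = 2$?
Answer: $22201$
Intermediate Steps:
$o{\left(p \right)} = p^{2} + 6 p$
$m{\left(h \right)} = 7$ ($m{\left(h \right)} = 2 + 5 = 7$)
$\left(-128 - \left(o{\left(1 \right)} - 4\right) m{\left(3 \right)}\right)^{2} = \left(-128 - \left(1 \left(6 + 1\right) - 4\right) 7\right)^{2} = \left(-128 - \left(1 \cdot 7 - 4\right) 7\right)^{2} = \left(-128 - \left(7 - 4\right) 7\right)^{2} = \left(-128 - 3 \cdot 7\right)^{2} = \left(-128 - 21\right)^{2} = \left(-149\right)^{2} = 22201$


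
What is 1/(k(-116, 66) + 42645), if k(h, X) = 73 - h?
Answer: 1/42834 ≈ 2.3346e-5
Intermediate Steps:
1/(k(-116, 66) + 42645) = 1/((73 - 1*(-116)) + 42645) = 1/((73 + 116) + 42645) = 1/(189 + 42645) = 1/42834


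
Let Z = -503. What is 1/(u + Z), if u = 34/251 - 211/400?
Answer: -100400/50540561 ≈ -0.0019865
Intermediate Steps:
u = -39361/100400 (u = 34*(1/251) - 211*1/400 = 34/251 - 211/400 = -39361/100400 ≈ -0.39204)
1/(u + Z) = 1/(-39361/100400 - 503) = 1/(-50540561/100400) = -100400/50540561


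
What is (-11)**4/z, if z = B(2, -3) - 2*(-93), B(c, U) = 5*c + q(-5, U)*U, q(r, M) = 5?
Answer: 14641/181 ≈ 80.890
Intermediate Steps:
B(c, U) = 5*U + 5*c (B(c, U) = 5*c + 5*U = 5*U + 5*c)
z = 181 (z = (5*(-3) + 5*2) - 2*(-93) = (-15 + 10) + 186 = -5 + 186 = 181)
(-11)**4/z = (-11)**4/181 = 14641*(1/181) = 14641/181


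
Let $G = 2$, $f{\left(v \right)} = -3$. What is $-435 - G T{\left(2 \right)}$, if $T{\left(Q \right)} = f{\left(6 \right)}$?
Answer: $-429$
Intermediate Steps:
$T{\left(Q \right)} = -3$
$-435 - G T{\left(2 \right)} = -435 - 2 \left(-3\right) = -435 - -6 = -435 + 6 = -429$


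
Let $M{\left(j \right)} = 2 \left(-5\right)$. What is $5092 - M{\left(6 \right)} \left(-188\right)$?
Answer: $3212$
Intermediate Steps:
$M{\left(j \right)} = -10$
$5092 - M{\left(6 \right)} \left(-188\right) = 5092 - \left(-10\right) \left(-188\right) = 5092 - 1880 = 3212$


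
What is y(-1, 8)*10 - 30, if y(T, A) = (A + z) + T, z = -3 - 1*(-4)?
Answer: 50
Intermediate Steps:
z = 1 (z = -3 + 4 = 1)
y(T, A) = 1 + A + T (y(T, A) = (A + 1) + T = (1 + A) + T = 1 + A + T)
y(-1, 8)*10 - 30 = (1 + 8 - 1)*10 - 30 = 8*10 - 30 = 80 - 30 = 50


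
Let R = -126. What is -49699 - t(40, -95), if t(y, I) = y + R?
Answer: -49613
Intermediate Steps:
t(y, I) = -126 + y (t(y, I) = y - 126 = -126 + y)
-49699 - t(40, -95) = -49699 - (-126 + 40) = -49699 - 1*(-86) = -49699 + 86 = -49613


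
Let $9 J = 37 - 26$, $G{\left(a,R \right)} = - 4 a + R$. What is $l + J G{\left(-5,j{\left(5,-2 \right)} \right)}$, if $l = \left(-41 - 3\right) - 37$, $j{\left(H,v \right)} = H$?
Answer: $- \frac{454}{9} \approx -50.444$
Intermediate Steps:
$G{\left(a,R \right)} = R - 4 a$
$l = -81$ ($l = -44 - 37 = -81$)
$J = \frac{11}{9}$ ($J = \frac{37 - 26}{9} = \frac{1}{9} \cdot 11 = \frac{11}{9} \approx 1.2222$)
$l + J G{\left(-5,j{\left(5,-2 \right)} \right)} = -81 + \frac{11 \left(5 - -20\right)}{9} = -81 + \frac{11 \left(5 + 20\right)}{9} = -81 + \frac{11}{9} \cdot 25 = -81 + \frac{275}{9} = - \frac{454}{9}$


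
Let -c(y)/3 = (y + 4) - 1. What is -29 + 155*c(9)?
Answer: -5609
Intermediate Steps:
c(y) = -9 - 3*y (c(y) = -3*((y + 4) - 1) = -3*((4 + y) - 1) = -3*(3 + y) = -9 - 3*y)
-29 + 155*c(9) = -29 + 155*(-9 - 3*9) = -29 + 155*(-9 - 27) = -29 + 155*(-36) = -29 - 5580 = -5609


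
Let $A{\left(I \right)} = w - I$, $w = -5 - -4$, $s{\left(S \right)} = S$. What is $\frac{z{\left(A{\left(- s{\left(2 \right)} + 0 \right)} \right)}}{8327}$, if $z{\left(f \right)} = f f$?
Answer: $\frac{1}{8327} \approx 0.00012009$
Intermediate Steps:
$w = -1$ ($w = -5 + 4 = -1$)
$A{\left(I \right)} = -1 - I$
$z{\left(f \right)} = f^{2}$
$\frac{z{\left(A{\left(- s{\left(2 \right)} + 0 \right)} \right)}}{8327} = \frac{\left(-1 - \left(\left(-1\right) 2 + 0\right)\right)^{2}}{8327} = \left(-1 - \left(-2 + 0\right)\right)^{2} \cdot \frac{1}{8327} = \left(-1 - -2\right)^{2} \cdot \frac{1}{8327} = \left(-1 + 2\right)^{2} \cdot \frac{1}{8327} = 1^{2} \cdot \frac{1}{8327} = 1 \cdot \frac{1}{8327} = \frac{1}{8327}$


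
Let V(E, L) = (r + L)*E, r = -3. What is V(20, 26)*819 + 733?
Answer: 377473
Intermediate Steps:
V(E, L) = E*(-3 + L) (V(E, L) = (-3 + L)*E = E*(-3 + L))
V(20, 26)*819 + 733 = (20*(-3 + 26))*819 + 733 = (20*23)*819 + 733 = 460*819 + 733 = 376740 + 733 = 377473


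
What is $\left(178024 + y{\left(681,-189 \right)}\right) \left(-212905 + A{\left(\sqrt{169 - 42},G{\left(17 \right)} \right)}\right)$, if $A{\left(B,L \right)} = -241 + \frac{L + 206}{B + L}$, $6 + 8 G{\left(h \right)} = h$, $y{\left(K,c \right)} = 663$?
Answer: $- \frac{5979631768827}{157} + \frac{46500664 \sqrt{127}}{157} \approx -3.8083 \cdot 10^{10}$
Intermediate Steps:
$G{\left(h \right)} = - \frac{3}{4} + \frac{h}{8}$
$A{\left(B,L \right)} = -241 + \frac{206 + L}{B + L}$
$\left(178024 + y{\left(681,-189 \right)}\right) \left(-212905 + A{\left(\sqrt{169 - 42},G{\left(17 \right)} \right)}\right) = \left(178024 + 663\right) \left(-212905 + \frac{206 - 241 \sqrt{169 - 42} - 240 \left(- \frac{3}{4} + \frac{1}{8} \cdot 17\right)}{\sqrt{169 - 42} + \left(- \frac{3}{4} + \frac{1}{8} \cdot 17\right)}\right) = 178687 \left(-212905 + \frac{206 - 241 \sqrt{127} - 240 \left(- \frac{3}{4} + \frac{17}{8}\right)}{\sqrt{127} + \left(- \frac{3}{4} + \frac{17}{8}\right)}\right) = 178687 \left(-212905 + \frac{206 - 241 \sqrt{127} - 330}{\sqrt{127} + \frac{11}{8}}\right) = 178687 \left(-212905 + \frac{206 - 241 \sqrt{127} - 330}{\frac{11}{8} + \sqrt{127}}\right) = 178687 \left(-212905 + \frac{-124 - 241 \sqrt{127}}{\frac{11}{8} + \sqrt{127}}\right) = -38043355735 + \frac{178687 \left(-124 - 241 \sqrt{127}\right)}{\frac{11}{8} + \sqrt{127}}$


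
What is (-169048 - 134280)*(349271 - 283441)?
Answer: -19968082240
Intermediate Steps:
(-169048 - 134280)*(349271 - 283441) = -303328*65830 = -19968082240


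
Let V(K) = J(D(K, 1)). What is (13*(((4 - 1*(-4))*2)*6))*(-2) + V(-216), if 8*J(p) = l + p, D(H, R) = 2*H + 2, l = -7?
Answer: -20405/8 ≈ -2550.6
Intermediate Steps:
D(H, R) = 2 + 2*H
J(p) = -7/8 + p/8 (J(p) = (-7 + p)/8 = -7/8 + p/8)
V(K) = -5/8 + K/4 (V(K) = -7/8 + (2 + 2*K)/8 = -7/8 + (1/4 + K/4) = -5/8 + K/4)
(13*(((4 - 1*(-4))*2)*6))*(-2) + V(-216) = (13*(((4 - 1*(-4))*2)*6))*(-2) + (-5/8 + (1/4)*(-216)) = (13*(((4 + 4)*2)*6))*(-2) + (-5/8 - 54) = (13*((8*2)*6))*(-2) - 437/8 = (13*(16*6))*(-2) - 437/8 = (13*96)*(-2) - 437/8 = 1248*(-2) - 437/8 = -2496 - 437/8 = -20405/8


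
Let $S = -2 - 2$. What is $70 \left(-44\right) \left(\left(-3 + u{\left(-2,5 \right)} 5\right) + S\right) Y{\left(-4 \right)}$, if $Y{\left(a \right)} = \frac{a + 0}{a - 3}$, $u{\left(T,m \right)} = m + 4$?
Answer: $-66880$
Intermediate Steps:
$u{\left(T,m \right)} = 4 + m$
$S = -4$ ($S = -2 - 2 = -4$)
$Y{\left(a \right)} = \frac{a}{-3 + a}$
$70 \left(-44\right) \left(\left(-3 + u{\left(-2,5 \right)} 5\right) + S\right) Y{\left(-4 \right)} = 70 \left(-44\right) \left(\left(-3 + \left(4 + 5\right) 5\right) - 4\right) \left(- \frac{4}{-3 - 4}\right) = - 3080 \left(\left(-3 + 9 \cdot 5\right) - 4\right) \left(- \frac{4}{-7}\right) = - 3080 \left(\left(-3 + 45\right) - 4\right) \left(\left(-4\right) \left(- \frac{1}{7}\right)\right) = - 3080 \left(42 - 4\right) \frac{4}{7} = - 3080 \cdot 38 \cdot \frac{4}{7} = \left(-3080\right) \frac{152}{7} = -66880$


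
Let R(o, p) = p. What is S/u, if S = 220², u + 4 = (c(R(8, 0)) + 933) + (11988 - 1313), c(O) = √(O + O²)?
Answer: 12100/2901 ≈ 4.1710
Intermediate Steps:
u = 11604 (u = -4 + ((√(0*(1 + 0)) + 933) + (11988 - 1313)) = -4 + ((√(0*1) + 933) + 10675) = -4 + ((√0 + 933) + 10675) = -4 + ((0 + 933) + 10675) = -4 + (933 + 10675) = -4 + 11608 = 11604)
S = 48400
S/u = 48400/11604 = 48400*(1/11604) = 12100/2901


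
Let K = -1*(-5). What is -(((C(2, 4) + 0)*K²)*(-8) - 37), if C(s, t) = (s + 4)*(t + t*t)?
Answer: 24037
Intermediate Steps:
K = 5
C(s, t) = (4 + s)*(t + t²)
-(((C(2, 4) + 0)*K²)*(-8) - 37) = -(((4*(4 + 2 + 4*4 + 2*4) + 0)*5²)*(-8) - 37) = -(((4*(4 + 2 + 16 + 8) + 0)*25)*(-8) - 37) = -(((4*30 + 0)*25)*(-8) - 37) = -(((120 + 0)*25)*(-8) - 37) = -((120*25)*(-8) - 37) = -(3000*(-8) - 37) = -(-24000 - 37) = -1*(-24037) = 24037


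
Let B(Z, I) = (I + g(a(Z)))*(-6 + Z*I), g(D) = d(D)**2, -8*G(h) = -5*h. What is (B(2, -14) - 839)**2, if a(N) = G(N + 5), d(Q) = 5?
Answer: 1471369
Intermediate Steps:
G(h) = 5*h/8 (G(h) = -(-5)*h/8 = 5*h/8)
a(N) = 25/8 + 5*N/8 (a(N) = 5*(N + 5)/8 = 5*(5 + N)/8 = 25/8 + 5*N/8)
g(D) = 25 (g(D) = 5**2 = 25)
B(Z, I) = (-6 + I*Z)*(25 + I) (B(Z, I) = (I + 25)*(-6 + Z*I) = (25 + I)*(-6 + I*Z) = (-6 + I*Z)*(25 + I))
(B(2, -14) - 839)**2 = ((-150 - 6*(-14) + 2*(-14)**2 + 25*(-14)*2) - 839)**2 = ((-150 + 84 + 2*196 - 700) - 839)**2 = ((-150 + 84 + 392 - 700) - 839)**2 = (-374 - 839)**2 = (-1213)**2 = 1471369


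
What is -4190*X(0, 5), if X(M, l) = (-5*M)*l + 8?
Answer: -33520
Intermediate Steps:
X(M, l) = 8 - 5*M*l (X(M, l) = -5*M*l + 8 = 8 - 5*M*l)
-4190*X(0, 5) = -4190*(8 - 5*0*5) = -4190*(8 + 0) = -4190*8 = -33520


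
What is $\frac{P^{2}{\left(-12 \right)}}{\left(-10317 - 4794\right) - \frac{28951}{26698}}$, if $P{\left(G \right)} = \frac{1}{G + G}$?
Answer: $- \frac{13349}{116197179552} \approx -1.1488 \cdot 10^{-7}$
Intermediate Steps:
$P{\left(G \right)} = \frac{1}{2 G}$
$\frac{P^{2}{\left(-12 \right)}}{\left(-10317 - 4794\right) - \frac{28951}{26698}} = \frac{\left(\frac{1}{2 \left(-12\right)}\right)^{2}}{\left(-10317 - 4794\right) - \frac{28951}{26698}} = \frac{\left(\frac{1}{2} \left(- \frac{1}{12}\right)\right)^{2}}{-15111 - \frac{28951}{26698}} = \frac{\left(- \frac{1}{24}\right)^{2}}{-15111 - \frac{28951}{26698}} = \frac{1}{576 \left(- \frac{403462429}{26698}\right)} = \frac{1}{576} \left(- \frac{26698}{403462429}\right) = - \frac{13349}{116197179552}$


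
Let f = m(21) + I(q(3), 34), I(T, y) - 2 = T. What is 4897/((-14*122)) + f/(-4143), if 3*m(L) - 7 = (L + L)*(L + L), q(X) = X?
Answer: -63915301/21228732 ≈ -3.0108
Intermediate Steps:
m(L) = 7/3 + 4*L**2/3 (m(L) = 7/3 + ((L + L)*(L + L))/3 = 7/3 + ((2*L)*(2*L))/3 = 7/3 + (4*L**2)/3 = 7/3 + 4*L**2/3)
I(T, y) = 2 + T
f = 1786/3 (f = (7/3 + (4/3)*21**2) + (2 + 3) = (7/3 + (4/3)*441) + 5 = (7/3 + 588) + 5 = 1771/3 + 5 = 1786/3 ≈ 595.33)
4897/((-14*122)) + f/(-4143) = 4897/((-14*122)) + (1786/3)/(-4143) = 4897/(-1708) + (1786/3)*(-1/4143) = 4897*(-1/1708) - 1786/12429 = -4897/1708 - 1786/12429 = -63915301/21228732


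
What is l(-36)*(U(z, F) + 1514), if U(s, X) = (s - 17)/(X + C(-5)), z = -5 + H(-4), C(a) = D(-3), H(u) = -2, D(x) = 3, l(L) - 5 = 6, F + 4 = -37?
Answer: 316558/19 ≈ 16661.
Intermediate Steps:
F = -41 (F = -4 - 37 = -41)
l(L) = 11 (l(L) = 5 + 6 = 11)
C(a) = 3
z = -7 (z = -5 - 2 = -7)
U(s, X) = (-17 + s)/(3 + X) (U(s, X) = (s - 17)/(X + 3) = (-17 + s)/(3 + X))
l(-36)*(U(z, F) + 1514) = 11*((-17 - 7)/(3 - 41) + 1514) = 11*(-24/(-38) + 1514) = 11*(-1/38*(-24) + 1514) = 11*(12/19 + 1514) = 11*(28778/19) = 316558/19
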